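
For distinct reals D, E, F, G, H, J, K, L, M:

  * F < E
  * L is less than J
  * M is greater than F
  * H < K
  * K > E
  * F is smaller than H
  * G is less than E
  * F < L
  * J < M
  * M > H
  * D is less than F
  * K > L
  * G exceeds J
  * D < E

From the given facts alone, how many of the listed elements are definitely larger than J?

4

Directly above J: G, M.
One step further: E (3 so far).
One step further: K (4 so far).
No other element is forced above J by the given relations, so the count is 4.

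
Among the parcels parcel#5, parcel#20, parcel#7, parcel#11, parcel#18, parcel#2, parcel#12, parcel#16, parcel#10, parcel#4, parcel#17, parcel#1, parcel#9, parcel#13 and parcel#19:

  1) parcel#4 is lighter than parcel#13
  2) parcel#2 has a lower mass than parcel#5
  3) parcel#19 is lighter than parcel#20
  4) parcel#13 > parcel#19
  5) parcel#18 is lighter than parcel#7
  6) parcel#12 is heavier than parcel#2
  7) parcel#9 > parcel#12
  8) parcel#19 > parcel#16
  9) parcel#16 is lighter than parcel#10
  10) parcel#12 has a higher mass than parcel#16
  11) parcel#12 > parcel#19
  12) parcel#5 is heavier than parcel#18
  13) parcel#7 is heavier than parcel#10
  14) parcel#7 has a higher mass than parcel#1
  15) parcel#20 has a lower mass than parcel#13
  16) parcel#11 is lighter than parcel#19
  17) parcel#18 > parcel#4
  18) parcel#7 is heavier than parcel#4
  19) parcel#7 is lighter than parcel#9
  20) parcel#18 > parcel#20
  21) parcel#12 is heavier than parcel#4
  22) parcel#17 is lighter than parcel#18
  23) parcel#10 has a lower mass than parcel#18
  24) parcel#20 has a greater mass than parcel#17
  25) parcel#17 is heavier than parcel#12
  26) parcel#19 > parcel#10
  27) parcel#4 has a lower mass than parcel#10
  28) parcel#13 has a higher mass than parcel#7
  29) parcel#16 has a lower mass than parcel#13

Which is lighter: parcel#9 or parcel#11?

parcel#11

Chaining the given relations: parcel#11 < parcel#19 < parcel#12 < parcel#17 < parcel#20 < parcel#18 < parcel#7 < parcel#9.
So parcel#11 < parcel#9; parcel#11 is the lighter of the two.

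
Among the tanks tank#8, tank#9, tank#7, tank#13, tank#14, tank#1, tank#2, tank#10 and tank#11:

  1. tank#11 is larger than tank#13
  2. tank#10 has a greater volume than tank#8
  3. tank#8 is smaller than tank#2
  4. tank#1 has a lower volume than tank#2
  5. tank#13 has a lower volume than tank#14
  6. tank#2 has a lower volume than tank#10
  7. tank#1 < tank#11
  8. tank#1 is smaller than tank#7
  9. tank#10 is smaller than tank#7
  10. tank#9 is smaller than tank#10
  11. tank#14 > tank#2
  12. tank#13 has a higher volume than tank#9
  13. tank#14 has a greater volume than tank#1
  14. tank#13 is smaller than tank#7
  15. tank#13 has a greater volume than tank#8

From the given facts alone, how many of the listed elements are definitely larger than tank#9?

Directly above tank#9: tank#13, tank#10.
One step further: tank#11, tank#14, tank#7 (5 so far).
Nothing else is reachable above tank#9; 5 in all.

5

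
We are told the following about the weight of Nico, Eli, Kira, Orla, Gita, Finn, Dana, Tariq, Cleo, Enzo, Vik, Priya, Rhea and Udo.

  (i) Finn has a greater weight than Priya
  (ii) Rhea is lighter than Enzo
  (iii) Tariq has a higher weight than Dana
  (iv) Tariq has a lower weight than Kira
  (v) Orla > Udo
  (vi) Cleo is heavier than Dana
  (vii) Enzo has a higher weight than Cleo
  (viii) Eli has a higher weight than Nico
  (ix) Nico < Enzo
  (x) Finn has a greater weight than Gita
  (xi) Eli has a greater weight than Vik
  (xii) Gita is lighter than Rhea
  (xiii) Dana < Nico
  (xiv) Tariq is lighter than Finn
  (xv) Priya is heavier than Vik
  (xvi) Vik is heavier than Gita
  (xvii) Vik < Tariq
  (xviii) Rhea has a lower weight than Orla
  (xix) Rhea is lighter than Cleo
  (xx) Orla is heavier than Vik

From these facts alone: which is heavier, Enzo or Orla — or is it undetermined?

Following every chain through Orla: below Orla we get Gita, Vik, Udo, Rhea.
Enzo is not reached, and no chain runs the other way from Enzo to Orla.
So the given relations leave the order of Orla and Enzo undetermined.

undetermined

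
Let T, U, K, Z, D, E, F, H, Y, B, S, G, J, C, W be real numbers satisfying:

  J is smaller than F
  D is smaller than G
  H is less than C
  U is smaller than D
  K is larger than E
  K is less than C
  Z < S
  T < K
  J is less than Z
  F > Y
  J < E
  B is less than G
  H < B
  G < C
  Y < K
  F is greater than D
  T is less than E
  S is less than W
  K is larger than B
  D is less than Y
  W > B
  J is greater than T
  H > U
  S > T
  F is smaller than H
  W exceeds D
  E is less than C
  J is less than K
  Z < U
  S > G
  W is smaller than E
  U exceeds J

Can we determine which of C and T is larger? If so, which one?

C

Following the relations from T: T < J < Z < U < D < Y < F < H < B < G < S < W < E < K < C.
So C is larger.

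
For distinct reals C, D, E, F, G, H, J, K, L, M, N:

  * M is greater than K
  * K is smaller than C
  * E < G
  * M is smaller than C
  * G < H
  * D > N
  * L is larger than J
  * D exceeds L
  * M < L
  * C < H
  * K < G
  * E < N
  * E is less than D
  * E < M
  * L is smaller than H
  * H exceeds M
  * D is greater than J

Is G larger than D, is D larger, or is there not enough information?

undetermined

Following every chain through G: above G we get H; below G we get E, K.
D is not reached, and no chain runs the other way from D to G.
So the given relations leave the order of G and D undetermined.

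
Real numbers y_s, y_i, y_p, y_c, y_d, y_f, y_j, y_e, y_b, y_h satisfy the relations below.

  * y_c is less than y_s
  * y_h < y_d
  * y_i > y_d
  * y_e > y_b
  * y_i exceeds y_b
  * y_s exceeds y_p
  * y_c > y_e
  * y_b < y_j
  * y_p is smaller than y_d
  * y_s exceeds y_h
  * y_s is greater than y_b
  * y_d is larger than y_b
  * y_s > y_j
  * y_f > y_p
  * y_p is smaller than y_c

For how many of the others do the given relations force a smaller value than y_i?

The elements the relations force below y_i are y_b, y_h, y_p, y_d — no chain reaches any other.
That is 4.

4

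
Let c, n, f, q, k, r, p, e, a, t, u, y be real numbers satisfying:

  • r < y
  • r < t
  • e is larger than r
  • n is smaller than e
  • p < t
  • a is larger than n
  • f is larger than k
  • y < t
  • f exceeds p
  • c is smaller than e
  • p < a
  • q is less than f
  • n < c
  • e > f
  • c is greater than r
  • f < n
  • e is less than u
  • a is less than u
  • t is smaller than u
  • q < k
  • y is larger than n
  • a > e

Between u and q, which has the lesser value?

q

q < f and f < n give q < n.
With n < c: q < f < n < c.
With c < e: q < f < n < c < e.
With e < a: q < f < n < c < e < a.
Then a < u extends the chain to u.
So q < u; q is the smaller of the two.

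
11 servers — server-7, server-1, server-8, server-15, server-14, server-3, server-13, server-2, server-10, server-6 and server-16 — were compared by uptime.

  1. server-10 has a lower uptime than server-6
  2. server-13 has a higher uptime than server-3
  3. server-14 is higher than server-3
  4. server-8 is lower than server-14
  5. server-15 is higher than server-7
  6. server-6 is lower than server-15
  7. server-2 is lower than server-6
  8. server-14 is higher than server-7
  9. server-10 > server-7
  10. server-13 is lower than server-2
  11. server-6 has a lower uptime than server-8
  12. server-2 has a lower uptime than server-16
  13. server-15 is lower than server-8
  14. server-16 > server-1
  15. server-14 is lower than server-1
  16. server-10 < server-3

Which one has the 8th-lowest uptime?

Piecing the relations together gives one ordering: server-7 < server-10 < server-3 < server-13 < server-2 < server-6 < server-15 < server-8 < server-14 < server-1 < server-16.
Counting 8 from the smallest end gives server-8.

server-8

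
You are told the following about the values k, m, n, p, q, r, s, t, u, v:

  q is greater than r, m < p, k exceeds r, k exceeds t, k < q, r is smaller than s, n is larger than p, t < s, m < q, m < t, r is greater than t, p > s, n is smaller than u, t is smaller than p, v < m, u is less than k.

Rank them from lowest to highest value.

Nothing is placed below v, so it is least; from there v < m; m < t; t < r; r < s; s < p; p < n; n < u; u < k; k < q, each given directly.

v < m < t < r < s < p < n < u < k < q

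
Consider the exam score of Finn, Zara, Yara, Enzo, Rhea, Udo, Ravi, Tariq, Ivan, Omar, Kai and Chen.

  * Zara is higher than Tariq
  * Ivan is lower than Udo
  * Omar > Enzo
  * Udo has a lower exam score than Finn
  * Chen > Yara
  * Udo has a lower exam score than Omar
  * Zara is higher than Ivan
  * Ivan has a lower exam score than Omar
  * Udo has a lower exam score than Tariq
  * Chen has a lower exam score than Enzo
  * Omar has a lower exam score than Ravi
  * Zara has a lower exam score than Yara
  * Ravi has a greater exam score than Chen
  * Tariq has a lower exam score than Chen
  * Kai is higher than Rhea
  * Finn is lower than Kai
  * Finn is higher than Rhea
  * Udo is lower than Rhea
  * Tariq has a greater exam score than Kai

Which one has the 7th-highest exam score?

The consecutive relations fix a unique order: Ivan < Udo < Rhea < Finn < Kai < Tariq < Zara < Yara < Chen < Enzo < Omar < Ravi.
Counting 7 from the largest end gives Tariq.

Tariq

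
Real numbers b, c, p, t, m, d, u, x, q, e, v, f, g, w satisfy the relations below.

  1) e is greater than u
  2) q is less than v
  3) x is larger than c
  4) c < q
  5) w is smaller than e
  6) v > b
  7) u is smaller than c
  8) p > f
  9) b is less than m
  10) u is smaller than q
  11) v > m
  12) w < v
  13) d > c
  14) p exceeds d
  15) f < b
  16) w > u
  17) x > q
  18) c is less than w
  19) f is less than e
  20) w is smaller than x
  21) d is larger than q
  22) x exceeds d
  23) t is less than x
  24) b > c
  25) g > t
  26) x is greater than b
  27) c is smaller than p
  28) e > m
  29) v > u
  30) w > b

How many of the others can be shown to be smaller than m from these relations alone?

4

From m the given relations immediately reach b.
From those, c, f — 3 in total.
From those, u — 4 in total.
No other element is forced below m by the given relations, so the count is 4.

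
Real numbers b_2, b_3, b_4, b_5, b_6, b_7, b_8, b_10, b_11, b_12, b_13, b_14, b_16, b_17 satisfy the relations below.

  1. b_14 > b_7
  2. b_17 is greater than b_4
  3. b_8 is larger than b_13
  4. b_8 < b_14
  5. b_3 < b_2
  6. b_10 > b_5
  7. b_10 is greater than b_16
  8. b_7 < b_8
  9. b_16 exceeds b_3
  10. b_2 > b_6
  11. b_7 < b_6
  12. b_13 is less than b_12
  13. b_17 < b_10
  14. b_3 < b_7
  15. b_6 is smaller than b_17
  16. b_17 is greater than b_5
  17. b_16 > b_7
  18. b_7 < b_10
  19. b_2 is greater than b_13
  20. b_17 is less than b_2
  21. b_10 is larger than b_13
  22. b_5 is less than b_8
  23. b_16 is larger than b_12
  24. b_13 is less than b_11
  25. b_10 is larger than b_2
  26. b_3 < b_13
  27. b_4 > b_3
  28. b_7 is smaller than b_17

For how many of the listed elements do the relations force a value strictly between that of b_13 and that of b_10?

3

Chaining upward from b_13 reaches: b_12, b_11, b_16, b_8, b_2, b_14.
Chaining downward from b_10 reaches: b_5, b_3, b_7, b_4, b_12, b_16, b_6, b_17, b_2.
Strictly between b_13 and b_10 are those in both lists: b_12, b_16, b_2 — 3 elements.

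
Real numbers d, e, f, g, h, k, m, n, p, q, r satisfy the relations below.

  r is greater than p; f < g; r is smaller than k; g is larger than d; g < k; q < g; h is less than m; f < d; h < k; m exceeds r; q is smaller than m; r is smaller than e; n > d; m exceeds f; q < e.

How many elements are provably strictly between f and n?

Chaining upward from f reaches: m, d, g, k.
Chaining downward from n reaches: d.
Strictly between f and n are those in both lists: d — 1 element.

1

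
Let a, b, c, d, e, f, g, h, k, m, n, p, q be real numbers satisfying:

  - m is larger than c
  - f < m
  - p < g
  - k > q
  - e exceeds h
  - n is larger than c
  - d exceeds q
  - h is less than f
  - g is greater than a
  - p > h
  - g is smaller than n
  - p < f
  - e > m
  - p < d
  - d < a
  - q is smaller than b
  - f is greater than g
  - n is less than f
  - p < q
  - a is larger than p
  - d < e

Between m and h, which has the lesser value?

h

The relevant relations are h < p; p < q; q < d; d < a; a < g; g < n; n < f; f < m.
Together: h < p < q < d < a < g < n < f < m.
So h < m; h is the smaller of the two.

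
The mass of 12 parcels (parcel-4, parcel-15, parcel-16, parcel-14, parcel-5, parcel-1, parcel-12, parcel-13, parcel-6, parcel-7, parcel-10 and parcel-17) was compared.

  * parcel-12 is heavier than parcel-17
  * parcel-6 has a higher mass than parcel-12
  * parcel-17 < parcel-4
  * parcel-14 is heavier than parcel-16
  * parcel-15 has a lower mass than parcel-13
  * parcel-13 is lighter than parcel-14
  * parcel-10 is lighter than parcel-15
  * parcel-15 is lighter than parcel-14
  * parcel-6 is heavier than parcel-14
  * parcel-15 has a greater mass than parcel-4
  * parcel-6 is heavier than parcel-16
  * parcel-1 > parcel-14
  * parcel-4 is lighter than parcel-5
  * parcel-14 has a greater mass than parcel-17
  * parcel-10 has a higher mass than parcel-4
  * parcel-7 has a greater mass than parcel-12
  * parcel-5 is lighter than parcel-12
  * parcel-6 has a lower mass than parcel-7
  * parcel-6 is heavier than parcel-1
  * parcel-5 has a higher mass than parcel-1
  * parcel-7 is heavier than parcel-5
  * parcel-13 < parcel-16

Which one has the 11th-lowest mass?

Piecing the relations together gives one ordering: parcel-17 < parcel-4 < parcel-10 < parcel-15 < parcel-13 < parcel-16 < parcel-14 < parcel-1 < parcel-5 < parcel-12 < parcel-6 < parcel-7.
Counting 11 from the smallest end gives parcel-6.

parcel-6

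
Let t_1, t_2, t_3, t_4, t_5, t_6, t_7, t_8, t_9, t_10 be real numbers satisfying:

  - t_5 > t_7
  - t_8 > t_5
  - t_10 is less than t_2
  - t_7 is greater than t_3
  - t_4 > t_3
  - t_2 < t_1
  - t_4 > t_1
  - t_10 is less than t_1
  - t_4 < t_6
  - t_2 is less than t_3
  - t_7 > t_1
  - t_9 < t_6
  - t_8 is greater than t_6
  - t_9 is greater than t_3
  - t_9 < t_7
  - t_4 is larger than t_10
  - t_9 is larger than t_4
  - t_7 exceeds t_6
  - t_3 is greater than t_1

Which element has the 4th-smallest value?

Piecing the relations together gives one ordering: t_10 < t_2 < t_1 < t_3 < t_4 < t_9 < t_6 < t_7 < t_5 < t_8.
The 4th smallest is t_3.

t_3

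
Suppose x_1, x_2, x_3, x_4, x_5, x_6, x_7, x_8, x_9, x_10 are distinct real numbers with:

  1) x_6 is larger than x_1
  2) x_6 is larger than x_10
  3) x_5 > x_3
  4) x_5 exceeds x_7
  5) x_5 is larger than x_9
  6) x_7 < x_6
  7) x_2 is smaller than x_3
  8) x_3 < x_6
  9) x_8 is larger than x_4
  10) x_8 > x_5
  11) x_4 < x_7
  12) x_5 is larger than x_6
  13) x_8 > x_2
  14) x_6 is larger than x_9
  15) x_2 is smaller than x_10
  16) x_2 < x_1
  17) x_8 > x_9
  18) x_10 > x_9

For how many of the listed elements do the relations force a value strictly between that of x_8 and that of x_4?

Chaining upward from x_4 reaches: x_7, x_6, x_5.
Chaining downward from x_8 reaches: x_7, x_2, x_1, x_9, x_3, x_10, x_6, x_5.
Strictly between x_4 and x_8 are those in both lists: x_7, x_6, x_5 — 3 elements.

3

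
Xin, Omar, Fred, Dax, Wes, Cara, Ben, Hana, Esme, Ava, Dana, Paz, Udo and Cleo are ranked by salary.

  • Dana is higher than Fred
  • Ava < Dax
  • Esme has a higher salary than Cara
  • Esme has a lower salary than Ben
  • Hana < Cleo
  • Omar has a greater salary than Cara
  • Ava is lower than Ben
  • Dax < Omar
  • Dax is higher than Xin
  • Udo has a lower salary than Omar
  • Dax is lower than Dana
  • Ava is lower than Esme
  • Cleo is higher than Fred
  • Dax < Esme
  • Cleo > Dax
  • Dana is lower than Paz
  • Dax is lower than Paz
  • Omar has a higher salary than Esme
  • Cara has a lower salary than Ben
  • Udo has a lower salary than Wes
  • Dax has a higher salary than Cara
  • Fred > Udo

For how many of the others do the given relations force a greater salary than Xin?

From Xin the given relations immediately reach Dax.
From those, Esme, Cleo, Dana, Paz, Omar — 6 in total.
From those, Ben — 7 in total.
Nothing else is reachable above Xin; 7 in all.

7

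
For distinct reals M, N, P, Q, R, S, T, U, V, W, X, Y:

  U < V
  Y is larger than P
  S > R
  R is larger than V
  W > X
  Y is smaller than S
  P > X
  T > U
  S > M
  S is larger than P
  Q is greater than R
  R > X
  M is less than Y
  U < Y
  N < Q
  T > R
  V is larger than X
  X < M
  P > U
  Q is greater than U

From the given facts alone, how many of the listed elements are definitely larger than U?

Directly above U: V, T, Q, P, Y.
One step further: R, S (7 so far).
Nothing else is reachable above U; 7 in all.

7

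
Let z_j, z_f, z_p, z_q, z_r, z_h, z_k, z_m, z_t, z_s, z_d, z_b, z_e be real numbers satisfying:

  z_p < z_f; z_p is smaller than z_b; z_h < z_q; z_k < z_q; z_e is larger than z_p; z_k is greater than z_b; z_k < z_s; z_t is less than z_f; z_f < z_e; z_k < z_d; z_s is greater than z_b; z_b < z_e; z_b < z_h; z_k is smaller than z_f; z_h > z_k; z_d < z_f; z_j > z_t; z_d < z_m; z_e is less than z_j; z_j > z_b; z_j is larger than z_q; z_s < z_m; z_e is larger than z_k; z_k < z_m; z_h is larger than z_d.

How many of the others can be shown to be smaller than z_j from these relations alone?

9

The elements the relations force below z_j are z_p, z_b, z_k, z_d, z_h, z_t, z_f, z_q, z_e — no chain reaches any other.
That is 9.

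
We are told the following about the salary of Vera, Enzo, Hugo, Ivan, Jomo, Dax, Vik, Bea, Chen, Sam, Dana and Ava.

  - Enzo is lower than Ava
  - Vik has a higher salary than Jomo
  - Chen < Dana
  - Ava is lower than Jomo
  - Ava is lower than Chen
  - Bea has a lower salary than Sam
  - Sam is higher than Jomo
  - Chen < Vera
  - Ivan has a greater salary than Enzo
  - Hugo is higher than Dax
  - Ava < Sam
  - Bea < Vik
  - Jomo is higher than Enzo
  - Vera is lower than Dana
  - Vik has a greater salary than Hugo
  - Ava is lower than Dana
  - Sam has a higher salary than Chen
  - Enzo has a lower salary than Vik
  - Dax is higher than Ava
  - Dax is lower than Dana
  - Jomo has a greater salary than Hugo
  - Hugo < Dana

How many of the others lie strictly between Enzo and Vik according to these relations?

4

Chaining upward from Enzo reaches: Ava, Dax, Chen, Ivan, Hugo, Vera, Jomo, Sam, Dana.
Chaining downward from Vik reaches: Ava, Dax, Hugo, Jomo, Bea.
Strictly between Enzo and Vik are those in both lists: Ava, Dax, Hugo, Jomo — 4 elements.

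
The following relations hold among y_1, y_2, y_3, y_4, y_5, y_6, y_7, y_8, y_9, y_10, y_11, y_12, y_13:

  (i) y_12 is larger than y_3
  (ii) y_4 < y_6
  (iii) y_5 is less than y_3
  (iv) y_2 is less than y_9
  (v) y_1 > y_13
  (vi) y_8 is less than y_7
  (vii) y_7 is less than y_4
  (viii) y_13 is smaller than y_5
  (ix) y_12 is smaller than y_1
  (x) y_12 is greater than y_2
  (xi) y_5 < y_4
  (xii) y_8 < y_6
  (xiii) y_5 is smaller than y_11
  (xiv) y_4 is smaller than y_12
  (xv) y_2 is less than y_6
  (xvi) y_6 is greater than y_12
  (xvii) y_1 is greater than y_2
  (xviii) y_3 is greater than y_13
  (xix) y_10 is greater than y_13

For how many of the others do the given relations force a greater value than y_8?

Directly above y_8: y_7, y_6.
One step further: y_4 (3 so far).
One step further: y_12 (4 so far).
One step further: y_1 (5 so far).
No other element is forced above y_8 by the given relations, so the count is 5.

5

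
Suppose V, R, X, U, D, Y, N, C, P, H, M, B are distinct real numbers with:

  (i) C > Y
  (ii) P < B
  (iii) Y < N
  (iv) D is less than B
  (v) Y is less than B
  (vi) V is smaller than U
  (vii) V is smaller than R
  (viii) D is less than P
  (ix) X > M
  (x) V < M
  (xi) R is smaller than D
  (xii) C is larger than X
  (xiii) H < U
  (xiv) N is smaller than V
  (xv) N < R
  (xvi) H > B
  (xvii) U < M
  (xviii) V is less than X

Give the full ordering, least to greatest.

Y < N < V < R < D < P < B < H < U < M < X < C

Nothing is placed below Y, so it is least; from there Y < N; N < V; V < R; R < D; D < P; P < B; B < H; H < U; U < M; M < X; X < C, each given directly.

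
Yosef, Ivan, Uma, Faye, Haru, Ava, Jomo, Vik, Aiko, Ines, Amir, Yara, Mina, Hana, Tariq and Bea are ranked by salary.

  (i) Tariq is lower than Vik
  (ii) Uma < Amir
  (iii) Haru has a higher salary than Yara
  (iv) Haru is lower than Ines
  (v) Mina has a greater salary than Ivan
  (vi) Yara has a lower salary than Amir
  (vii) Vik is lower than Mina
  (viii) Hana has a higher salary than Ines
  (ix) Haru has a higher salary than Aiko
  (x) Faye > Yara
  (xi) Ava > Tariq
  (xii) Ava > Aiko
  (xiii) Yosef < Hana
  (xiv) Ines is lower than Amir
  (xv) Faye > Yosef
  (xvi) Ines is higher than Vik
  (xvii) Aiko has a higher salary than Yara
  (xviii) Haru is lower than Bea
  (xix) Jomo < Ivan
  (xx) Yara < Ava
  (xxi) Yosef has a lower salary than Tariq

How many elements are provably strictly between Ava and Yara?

Chaining upward from Yara reaches: Aiko, Haru, Ines, Hana, Faye, Amir, Bea.
Chaining downward from Ava reaches: Yosef, Tariq, Aiko.
Strictly between Yara and Ava are those in both lists: Aiko — 1 element.

1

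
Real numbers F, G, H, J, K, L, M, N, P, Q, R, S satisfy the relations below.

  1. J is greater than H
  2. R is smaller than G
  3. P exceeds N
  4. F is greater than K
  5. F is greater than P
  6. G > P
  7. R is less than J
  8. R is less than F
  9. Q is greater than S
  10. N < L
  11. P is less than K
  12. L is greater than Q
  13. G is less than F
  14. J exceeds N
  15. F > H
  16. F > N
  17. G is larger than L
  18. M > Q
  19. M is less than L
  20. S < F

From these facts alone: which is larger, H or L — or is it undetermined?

undetermined

Following every chain through H: above H we get J, F.
L is not reached, and no chain runs the other way from L to H.
So the given relations leave the order of H and L undetermined.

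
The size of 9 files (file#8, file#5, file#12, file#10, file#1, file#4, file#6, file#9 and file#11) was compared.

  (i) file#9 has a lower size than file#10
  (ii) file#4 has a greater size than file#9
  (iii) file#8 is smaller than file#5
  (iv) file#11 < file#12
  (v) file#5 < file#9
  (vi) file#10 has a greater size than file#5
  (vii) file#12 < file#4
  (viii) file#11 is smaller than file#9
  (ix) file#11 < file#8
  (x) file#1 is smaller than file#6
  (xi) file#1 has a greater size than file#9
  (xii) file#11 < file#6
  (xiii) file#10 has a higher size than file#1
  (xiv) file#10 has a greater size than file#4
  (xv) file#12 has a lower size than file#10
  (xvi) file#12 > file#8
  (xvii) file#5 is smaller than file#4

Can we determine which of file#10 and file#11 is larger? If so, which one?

file#10

file#11 < file#8 < file#5 < file#9 < file#1 < file#10, by transitivity through file#8, file#5, file#9, file#1.
So file#10 is larger.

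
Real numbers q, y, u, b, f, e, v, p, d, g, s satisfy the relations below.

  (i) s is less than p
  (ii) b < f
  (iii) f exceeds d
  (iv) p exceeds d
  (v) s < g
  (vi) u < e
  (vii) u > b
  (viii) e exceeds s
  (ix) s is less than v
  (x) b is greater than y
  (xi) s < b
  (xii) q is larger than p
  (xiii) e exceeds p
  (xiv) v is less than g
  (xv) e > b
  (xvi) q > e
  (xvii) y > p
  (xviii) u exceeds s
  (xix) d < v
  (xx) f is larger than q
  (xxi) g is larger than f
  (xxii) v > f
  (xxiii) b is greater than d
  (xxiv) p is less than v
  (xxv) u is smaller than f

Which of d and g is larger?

The relevant relations are d < p; p < y; y < b; b < u; u < e; e < q; q < f; f < v; v < g.
Chaining these gives d < p < y < b < u < e < q < f < v < g.
So d < g; g is the larger of the two.

g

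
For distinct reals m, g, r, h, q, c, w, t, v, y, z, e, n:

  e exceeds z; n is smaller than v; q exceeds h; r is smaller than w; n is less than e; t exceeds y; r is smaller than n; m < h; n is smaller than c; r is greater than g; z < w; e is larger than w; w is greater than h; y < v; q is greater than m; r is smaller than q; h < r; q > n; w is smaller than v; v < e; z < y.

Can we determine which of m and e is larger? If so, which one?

e

Chaining the given relations: m < h < r < w < v < e.
So e is larger.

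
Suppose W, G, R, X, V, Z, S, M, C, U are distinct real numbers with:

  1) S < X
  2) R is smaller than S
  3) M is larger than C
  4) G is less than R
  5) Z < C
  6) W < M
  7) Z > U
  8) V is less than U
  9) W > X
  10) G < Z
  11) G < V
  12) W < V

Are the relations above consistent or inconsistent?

The single ordering G < R < S < X < W < V < U < Z < C < M satisfies every listed relation, so no contradiction arises.

consistent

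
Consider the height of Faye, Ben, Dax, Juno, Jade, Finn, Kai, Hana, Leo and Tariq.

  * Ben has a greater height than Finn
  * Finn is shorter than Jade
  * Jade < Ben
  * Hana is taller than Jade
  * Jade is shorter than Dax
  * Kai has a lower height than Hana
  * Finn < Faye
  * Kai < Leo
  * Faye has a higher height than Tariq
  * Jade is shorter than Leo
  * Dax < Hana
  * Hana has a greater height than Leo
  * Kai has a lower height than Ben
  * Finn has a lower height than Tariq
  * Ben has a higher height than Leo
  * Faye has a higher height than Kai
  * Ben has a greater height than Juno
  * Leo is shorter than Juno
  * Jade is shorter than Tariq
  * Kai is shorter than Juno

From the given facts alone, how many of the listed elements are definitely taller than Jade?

7

From Jade the given relations immediately reach Leo, Dax, Tariq, Ben, Hana.
From those, Juno, Faye — 7 in total.
No other element is forced above Jade by the given relations, so the count is 7.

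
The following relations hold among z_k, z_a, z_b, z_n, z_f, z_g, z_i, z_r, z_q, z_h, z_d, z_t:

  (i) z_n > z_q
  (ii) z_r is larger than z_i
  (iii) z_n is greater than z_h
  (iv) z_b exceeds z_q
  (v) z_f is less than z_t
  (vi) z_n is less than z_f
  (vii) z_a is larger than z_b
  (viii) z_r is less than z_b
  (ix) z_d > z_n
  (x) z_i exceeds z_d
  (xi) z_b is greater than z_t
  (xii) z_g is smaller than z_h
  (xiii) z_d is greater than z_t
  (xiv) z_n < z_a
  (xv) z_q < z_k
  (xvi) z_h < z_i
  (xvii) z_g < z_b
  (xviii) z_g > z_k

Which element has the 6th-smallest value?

z_f

Piecing the relations together gives one ordering: z_q < z_k < z_g < z_h < z_n < z_f < z_t < z_d < z_i < z_r < z_b < z_a.
Counting 6 from the smallest end gives z_f.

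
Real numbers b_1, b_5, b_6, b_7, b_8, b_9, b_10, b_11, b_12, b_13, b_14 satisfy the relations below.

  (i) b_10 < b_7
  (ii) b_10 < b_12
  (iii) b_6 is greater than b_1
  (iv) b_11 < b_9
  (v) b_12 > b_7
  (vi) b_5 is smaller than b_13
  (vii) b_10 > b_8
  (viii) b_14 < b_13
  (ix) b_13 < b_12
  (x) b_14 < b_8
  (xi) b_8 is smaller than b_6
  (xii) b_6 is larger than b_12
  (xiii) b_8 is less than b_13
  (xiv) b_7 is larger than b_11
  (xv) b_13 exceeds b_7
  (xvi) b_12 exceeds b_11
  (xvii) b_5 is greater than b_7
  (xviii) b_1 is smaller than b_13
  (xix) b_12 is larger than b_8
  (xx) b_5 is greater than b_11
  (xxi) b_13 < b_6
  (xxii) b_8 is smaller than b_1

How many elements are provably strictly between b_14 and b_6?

7

Chaining upward from b_14 reaches: b_8, b_10, b_7, b_5, b_1, b_13, b_12.
Chaining downward from b_6 reaches: b_11, b_8, b_10, b_7, b_5, b_1, b_13, b_12.
Strictly between b_14 and b_6 are those in both lists: b_8, b_10, b_7, b_5, b_1, b_13, b_12 — 7 elements.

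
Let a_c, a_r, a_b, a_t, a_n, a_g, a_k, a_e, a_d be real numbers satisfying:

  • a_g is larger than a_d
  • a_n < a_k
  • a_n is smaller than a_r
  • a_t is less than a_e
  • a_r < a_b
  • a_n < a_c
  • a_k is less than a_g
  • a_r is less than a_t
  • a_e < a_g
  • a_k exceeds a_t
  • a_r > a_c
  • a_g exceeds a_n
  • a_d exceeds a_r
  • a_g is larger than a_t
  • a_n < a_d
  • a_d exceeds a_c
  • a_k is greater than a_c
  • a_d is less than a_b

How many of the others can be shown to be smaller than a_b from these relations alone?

The elements the relations force below a_b are a_n, a_c, a_r, a_d — no chain reaches any other.
That is 4.

4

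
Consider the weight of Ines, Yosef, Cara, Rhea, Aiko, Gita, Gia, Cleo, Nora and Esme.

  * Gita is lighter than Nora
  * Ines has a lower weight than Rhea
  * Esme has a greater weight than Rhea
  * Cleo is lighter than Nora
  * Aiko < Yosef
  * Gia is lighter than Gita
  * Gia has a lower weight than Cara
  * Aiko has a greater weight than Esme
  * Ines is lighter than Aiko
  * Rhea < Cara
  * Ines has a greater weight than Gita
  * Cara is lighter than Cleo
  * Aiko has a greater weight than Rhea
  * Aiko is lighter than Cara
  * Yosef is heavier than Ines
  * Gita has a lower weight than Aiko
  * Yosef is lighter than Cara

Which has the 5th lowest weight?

Esme

Piecing the relations together gives one ordering: Gia < Gita < Ines < Rhea < Esme < Aiko < Yosef < Cara < Cleo < Nora.
Counting 5 from the smallest end gives Esme.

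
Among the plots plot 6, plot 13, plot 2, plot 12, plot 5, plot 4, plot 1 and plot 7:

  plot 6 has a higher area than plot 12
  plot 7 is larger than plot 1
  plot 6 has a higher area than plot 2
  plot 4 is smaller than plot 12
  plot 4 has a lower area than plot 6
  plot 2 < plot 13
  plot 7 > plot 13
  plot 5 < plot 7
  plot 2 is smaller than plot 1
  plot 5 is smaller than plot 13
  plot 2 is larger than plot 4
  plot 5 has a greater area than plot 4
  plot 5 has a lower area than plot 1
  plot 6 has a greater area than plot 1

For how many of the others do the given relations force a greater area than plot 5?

4

Directly above plot 5: plot 13, plot 1, plot 7.
One step further: plot 6 (4 so far).
No other element is forced above plot 5 by the given relations, so the count is 4.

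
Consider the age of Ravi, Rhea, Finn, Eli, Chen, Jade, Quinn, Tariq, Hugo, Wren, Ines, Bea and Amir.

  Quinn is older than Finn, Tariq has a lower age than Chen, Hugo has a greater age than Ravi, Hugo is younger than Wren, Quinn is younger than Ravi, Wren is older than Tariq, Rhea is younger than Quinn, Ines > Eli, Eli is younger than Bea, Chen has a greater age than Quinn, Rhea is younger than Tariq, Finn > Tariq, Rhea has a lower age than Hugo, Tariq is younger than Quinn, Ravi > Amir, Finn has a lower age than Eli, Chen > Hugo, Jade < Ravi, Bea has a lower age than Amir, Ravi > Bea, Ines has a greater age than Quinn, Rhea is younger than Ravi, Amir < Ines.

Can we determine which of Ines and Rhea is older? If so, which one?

Ines

Chaining the given relations: Rhea < Tariq < Finn < Eli < Bea < Amir < Ines.
So Ines is older.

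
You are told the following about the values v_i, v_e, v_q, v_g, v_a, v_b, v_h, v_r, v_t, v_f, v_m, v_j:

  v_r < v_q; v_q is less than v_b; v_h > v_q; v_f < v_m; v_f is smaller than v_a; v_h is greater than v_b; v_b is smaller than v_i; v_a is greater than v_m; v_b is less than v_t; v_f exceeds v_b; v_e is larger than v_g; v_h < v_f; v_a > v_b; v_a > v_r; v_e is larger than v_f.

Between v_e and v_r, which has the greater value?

v_e

The relevant relations are v_r < v_q; v_q < v_b; v_b < v_h; v_h < v_f; v_f < v_e.
Together: v_r < v_q < v_b < v_h < v_f < v_e.
So v_r < v_e; v_e is the larger of the two.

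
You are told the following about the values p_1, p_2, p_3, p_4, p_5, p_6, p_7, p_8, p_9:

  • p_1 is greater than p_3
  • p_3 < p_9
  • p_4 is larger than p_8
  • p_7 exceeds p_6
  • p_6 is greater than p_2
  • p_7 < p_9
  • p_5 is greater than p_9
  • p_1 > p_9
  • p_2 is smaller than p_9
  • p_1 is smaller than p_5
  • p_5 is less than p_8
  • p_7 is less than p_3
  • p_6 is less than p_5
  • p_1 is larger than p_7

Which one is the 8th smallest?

Piecing the relations together gives one ordering: p_2 < p_6 < p_7 < p_3 < p_9 < p_1 < p_5 < p_8 < p_4.
The 8th smallest is p_8.

p_8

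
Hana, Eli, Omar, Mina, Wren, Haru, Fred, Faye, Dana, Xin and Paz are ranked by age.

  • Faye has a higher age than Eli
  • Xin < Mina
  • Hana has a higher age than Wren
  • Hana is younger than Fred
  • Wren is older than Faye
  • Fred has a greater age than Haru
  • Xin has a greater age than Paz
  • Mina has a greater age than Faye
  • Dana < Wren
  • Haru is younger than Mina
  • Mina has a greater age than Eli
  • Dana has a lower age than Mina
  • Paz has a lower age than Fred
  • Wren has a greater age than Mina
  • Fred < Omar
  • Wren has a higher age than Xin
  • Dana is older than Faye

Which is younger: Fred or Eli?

Eli

Link the given pairs in sequence: Eli < Faye; Faye < Dana; Dana < Wren; Wren < Hana; Hana < Fred.
Chaining these gives Eli < Faye < Dana < Wren < Hana < Fred.
So Eli < Fred; Eli is the younger of the two.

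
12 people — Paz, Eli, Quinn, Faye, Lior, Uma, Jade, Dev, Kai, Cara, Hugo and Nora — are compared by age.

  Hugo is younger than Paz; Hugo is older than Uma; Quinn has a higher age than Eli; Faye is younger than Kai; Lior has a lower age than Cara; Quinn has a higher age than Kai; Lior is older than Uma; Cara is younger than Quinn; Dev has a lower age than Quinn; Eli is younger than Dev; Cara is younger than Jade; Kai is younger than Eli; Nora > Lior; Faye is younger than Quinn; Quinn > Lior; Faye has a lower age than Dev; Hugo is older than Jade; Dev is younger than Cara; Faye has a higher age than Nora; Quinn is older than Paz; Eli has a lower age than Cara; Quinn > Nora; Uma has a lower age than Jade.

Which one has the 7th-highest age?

Eli

Chaining the given pairs: Uma < Lior < Nora < Faye < Kai < Eli < Dev < Cara < Jade < Hugo < Paz < Quinn.
The 7th largest is Eli.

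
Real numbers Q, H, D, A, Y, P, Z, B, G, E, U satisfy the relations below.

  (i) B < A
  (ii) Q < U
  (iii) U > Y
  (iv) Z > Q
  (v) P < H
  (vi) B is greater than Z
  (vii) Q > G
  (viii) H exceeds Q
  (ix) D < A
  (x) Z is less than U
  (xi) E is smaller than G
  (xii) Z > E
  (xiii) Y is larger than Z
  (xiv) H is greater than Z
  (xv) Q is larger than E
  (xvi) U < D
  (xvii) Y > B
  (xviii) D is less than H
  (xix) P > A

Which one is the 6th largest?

Y

Chaining the given pairs: E < G < Q < Z < B < Y < U < D < A < P < H.
Counting 6 from the largest end gives Y.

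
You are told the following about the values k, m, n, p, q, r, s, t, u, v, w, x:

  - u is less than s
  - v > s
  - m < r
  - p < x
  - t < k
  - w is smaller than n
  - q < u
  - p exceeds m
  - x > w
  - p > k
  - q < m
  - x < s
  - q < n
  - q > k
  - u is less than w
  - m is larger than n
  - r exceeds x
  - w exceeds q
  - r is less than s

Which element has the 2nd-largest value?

s

Chaining the given pairs: t < k < q < u < w < n < m < p < x < r < s < v.
The 2nd largest is s.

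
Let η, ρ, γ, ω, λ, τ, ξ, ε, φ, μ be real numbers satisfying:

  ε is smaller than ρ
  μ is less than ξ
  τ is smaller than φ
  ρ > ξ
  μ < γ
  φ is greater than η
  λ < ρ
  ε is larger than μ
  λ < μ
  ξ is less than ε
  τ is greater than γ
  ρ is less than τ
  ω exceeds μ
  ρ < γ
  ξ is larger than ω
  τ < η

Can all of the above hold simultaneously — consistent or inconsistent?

Every relation is compatible with λ < μ < ω < ξ < ε < ρ < γ < τ < η < φ; the set is consistent.

consistent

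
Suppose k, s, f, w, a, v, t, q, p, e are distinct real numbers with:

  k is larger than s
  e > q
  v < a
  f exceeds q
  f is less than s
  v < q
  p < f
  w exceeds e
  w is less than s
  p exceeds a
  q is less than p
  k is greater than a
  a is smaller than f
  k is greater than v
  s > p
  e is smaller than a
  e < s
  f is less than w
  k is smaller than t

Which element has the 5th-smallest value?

The consecutive relations fix a unique order: v < q < e < a < p < f < w < s < k < t.
Counting 5 from the smallest end gives p.

p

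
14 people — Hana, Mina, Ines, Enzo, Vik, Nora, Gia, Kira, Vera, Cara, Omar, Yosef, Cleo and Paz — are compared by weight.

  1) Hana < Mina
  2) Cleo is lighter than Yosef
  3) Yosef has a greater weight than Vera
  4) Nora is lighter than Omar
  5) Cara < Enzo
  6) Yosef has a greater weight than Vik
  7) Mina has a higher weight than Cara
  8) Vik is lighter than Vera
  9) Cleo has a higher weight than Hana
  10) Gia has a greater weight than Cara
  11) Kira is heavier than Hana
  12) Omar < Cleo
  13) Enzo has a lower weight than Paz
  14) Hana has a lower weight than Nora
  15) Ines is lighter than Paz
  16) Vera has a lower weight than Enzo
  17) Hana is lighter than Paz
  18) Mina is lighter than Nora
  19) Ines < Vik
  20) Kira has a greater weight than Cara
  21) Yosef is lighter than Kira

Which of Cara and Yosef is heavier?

The relevant relations are Cara < Mina; Mina < Nora; Nora < Omar; Omar < Cleo; Cleo < Yosef.
Chaining these gives Cara < Mina < Nora < Omar < Cleo < Yosef.
So Cara < Yosef; Yosef is the heavier of the two.

Yosef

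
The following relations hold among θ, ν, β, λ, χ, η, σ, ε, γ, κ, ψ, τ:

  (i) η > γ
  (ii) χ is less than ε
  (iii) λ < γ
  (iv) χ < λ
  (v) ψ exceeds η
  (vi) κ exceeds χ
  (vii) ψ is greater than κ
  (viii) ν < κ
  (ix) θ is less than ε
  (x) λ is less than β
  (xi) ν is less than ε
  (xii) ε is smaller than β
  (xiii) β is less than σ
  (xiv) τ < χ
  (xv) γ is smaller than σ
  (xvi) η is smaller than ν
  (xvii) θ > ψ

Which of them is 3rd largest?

ε

Piecing the relations together gives one ordering: τ < χ < λ < γ < η < ν < κ < ψ < θ < ε < β < σ.
Counting 3 from the largest end gives ε.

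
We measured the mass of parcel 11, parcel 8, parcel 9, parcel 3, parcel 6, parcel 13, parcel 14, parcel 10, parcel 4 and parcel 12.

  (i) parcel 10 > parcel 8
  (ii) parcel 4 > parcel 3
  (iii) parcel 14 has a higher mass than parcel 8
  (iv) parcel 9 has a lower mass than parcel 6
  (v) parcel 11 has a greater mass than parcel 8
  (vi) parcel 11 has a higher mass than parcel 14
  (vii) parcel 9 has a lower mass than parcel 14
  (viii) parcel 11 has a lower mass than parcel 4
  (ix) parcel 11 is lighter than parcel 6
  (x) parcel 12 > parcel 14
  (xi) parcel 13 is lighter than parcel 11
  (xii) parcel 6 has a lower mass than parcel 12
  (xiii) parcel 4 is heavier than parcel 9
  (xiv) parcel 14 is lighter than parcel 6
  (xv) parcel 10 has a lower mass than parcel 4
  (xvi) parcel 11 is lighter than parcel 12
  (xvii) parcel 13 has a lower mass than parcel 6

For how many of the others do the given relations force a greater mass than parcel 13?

Directly above parcel 13: parcel 11, parcel 6.
One step further: parcel 4, parcel 12 (4 so far).
Nothing else is reachable above parcel 13; 4 in all.

4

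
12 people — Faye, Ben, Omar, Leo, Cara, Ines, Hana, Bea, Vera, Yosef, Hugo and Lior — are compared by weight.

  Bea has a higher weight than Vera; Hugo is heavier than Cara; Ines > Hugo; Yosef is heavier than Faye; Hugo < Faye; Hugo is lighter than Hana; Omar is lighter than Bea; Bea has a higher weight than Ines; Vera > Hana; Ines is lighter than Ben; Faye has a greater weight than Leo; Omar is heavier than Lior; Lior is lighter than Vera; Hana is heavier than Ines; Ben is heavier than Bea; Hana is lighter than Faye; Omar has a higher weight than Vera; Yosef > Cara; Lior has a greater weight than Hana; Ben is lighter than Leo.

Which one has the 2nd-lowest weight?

Hugo

Piecing the relations together gives one ordering: Cara < Hugo < Ines < Hana < Lior < Vera < Omar < Bea < Ben < Leo < Faye < Yosef.
The 2nd smallest is Hugo.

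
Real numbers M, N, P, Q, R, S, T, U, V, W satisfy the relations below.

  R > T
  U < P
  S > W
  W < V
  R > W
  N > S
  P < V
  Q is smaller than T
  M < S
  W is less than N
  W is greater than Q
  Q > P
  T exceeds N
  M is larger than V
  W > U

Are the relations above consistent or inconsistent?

consistent

The single ordering U < P < Q < W < V < M < S < N < T < R satisfies every listed relation, so no contradiction arises.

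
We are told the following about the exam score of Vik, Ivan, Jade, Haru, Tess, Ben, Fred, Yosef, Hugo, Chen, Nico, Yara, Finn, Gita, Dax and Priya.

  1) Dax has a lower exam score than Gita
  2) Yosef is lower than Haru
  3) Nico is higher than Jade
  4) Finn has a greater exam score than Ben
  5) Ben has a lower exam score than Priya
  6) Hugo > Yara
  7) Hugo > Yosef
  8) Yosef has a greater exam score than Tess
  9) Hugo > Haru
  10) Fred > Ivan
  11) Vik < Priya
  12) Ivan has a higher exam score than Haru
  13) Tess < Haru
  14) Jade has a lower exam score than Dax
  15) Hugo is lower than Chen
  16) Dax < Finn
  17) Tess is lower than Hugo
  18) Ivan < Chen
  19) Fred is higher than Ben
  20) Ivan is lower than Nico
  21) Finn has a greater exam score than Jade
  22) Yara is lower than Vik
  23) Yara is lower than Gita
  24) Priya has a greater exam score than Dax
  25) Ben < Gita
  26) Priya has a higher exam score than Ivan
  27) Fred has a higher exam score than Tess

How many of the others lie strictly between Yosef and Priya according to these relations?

The relations place Yosef below Priya. An element lies strictly between them when it is forced above Yosef and also forced below Priya.
Above Yosef: {Haru, Ivan, Hugo, Nico, Fred, Chen}. Below Priya: {Yara, Tess, Jade, Dax, Haru, Ivan, Ben, Vik}.
Intersection: {Haru, Ivan} — 2.

2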